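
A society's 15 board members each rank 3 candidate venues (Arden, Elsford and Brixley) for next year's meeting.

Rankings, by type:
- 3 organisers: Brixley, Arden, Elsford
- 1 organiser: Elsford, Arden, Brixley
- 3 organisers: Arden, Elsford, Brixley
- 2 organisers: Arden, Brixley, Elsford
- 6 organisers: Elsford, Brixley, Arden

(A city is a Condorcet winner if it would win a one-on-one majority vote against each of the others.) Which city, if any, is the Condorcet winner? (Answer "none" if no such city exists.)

Head-to-head results (15 organisers):
Arden vs Elsford: Arden preferred on 3+3+2 = 8 ballots; Arden wins 8–7.
Arden–Brixley: Brixley 9–6.
Elsford vs Brixley: 1+3+6 = 10 for Elsford, 5 for Brixley — Elsford by 10–5.
No city is unbeaten: Arden loses to Brixley; Elsford loses to Arden; Brixley loses to Elsford. In particular Arden beats Elsford beats Brixley beats Arden is a majority cycle — no Condorcet winner exists.

none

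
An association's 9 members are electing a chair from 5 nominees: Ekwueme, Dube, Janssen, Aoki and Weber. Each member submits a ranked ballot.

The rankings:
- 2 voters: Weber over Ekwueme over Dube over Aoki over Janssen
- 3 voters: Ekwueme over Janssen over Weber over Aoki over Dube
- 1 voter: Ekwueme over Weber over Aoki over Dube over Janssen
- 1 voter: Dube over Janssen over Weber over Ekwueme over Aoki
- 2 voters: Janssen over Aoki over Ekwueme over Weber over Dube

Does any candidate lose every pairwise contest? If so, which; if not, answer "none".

Dube

Head-to-head results (9 voters):
Ekwueme vs Dube: 8 to 1, Ekwueme.
Ekwueme vs Janssen: 6 to 3, Ekwueme.
Ekwueme vs Aoki: 7 to 2, Ekwueme.
Ekwueme vs Weber: Ekwueme, 6–3.
Dube vs Janssen: Janssen, 5–4.
Dube vs Aoki: Aoki, 6–3.
Dube–Weber: Weber 8–1.
Janssen vs Aoki: Janssen, 6–3.
Janssen vs Weber: Janssen, 6–3.
Aoki vs Weber: Weber wins 7–2.
Dube is beaten in every head-to-head and is the Condorcet loser.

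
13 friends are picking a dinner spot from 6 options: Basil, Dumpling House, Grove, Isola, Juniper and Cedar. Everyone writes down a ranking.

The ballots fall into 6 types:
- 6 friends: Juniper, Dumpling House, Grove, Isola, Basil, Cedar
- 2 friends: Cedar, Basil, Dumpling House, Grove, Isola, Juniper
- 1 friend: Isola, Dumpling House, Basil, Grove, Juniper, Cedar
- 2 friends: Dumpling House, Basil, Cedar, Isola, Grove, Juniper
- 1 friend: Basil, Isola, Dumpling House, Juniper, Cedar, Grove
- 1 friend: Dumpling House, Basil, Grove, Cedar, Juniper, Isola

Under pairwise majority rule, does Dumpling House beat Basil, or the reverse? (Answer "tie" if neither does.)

Dumpling House

Ballots ranking Dumpling House above Basil: 6 + 1 + 2 + 1 = 10.
Ballots ranking Basil above Dumpling House: 13 − 10 = 3.
Dumpling House wins the head-to-head 10–3.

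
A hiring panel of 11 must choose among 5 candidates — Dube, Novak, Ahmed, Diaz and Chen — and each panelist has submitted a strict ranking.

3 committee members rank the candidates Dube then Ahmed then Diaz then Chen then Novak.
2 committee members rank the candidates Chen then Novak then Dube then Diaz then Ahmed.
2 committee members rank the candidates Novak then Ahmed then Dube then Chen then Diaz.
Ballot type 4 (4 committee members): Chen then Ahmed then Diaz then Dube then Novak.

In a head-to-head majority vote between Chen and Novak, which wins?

Chen

Ballots ranking Chen above Novak: 3 + 2 + 4 = 9.
Ballots ranking Novak above Chen: 11 − 9 = 2.
Chen wins the head-to-head 9–2.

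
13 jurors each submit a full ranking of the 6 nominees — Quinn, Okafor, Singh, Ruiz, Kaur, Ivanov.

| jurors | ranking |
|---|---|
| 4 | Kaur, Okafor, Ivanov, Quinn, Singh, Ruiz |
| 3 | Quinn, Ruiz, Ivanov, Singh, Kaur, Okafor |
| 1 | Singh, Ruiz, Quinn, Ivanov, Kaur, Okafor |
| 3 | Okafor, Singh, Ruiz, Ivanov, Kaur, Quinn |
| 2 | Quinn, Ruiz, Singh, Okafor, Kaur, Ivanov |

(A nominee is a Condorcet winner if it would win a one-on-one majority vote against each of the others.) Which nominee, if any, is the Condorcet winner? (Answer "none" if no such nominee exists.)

none

Head-to-head results (13 jurors):
Quinn vs Okafor: Quinn preferred on 3+1+2 = 6 ballots; Okafor wins 7–6.
Quinn vs Singh: 9 to 4, Quinn.
Quinn vs Ruiz: Quinn preferred on 4+3+2 = 9 ballots; Quinn wins 9–4.
Quinn vs Kaur: Quinn preferred on 3+1+2 = 6 ballots; Kaur wins 7–6.
Quinn vs Ivanov: 3+1+2 = 6 for Quinn, 7 for Ivanov — Ivanov by 7–6.
Okafor vs Singh: Okafor preferred on 4+3 = 7 ballots; Okafor wins 7–6.
Okafor vs Ruiz: Okafor preferred on 4+3 = 7 ballots; Okafor wins 7–6.
Okafor vs Kaur: 5 to 8, Kaur.
Okafor vs Ivanov: 9 to 4, Okafor.
Singh vs Ruiz: Singh preferred on 4+1+3 = 8 ballots; Singh wins 8–5.
Singh vs Kaur: Singh is ranked higher on 3+1+3+2 = 9 ballots, Kaur on 4. Singh wins 9–4.
Singh vs Ivanov: 1+3+2 = 6 for Singh, 7 for Ivanov — Ivanov by 7–6.
Ruiz vs Kaur: Ruiz preferred on 3+1+3+2 = 9 ballots; Ruiz wins 9–4.
Ruiz vs Ivanov: 9 to 4, Ruiz.
Kaur vs Ivanov: Kaur is ranked higher on 4+2 = 6 ballots, Ivanov on 7. Ivanov wins 7–6.
Every nominee loses at least once (Quinn loses to Okafor; Okafor loses to Kaur; Singh loses to Quinn; Ruiz loses to Quinn; Kaur loses to Singh; Ivanov loses to Okafor). The majority relation contains the cycle Quinn > Singh > Kaur > Quinn, so there is no Condorcet winner.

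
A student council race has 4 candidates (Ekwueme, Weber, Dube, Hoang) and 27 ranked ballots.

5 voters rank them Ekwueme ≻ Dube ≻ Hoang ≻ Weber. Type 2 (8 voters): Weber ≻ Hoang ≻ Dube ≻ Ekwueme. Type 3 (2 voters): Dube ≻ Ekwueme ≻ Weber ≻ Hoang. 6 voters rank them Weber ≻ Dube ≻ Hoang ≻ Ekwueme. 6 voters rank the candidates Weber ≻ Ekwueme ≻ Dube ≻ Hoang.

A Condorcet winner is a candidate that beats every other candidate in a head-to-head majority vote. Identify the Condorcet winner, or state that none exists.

Head-to-head results (27 voters):
Ekwueme vs Weber: Weber wins 20–7.
Ekwueme–Dube: Dube 16–11.
Ekwueme–Hoang: Hoang 14–13.
Weber vs Dube: Weber wins 20–7.
Weber vs Hoang: Weber wins 22–5.
Dube vs Hoang: Dube wins 19–8.
Weber beats each of Ekwueme, Dube, Hoang — Weber is the Condorcet winner.

Weber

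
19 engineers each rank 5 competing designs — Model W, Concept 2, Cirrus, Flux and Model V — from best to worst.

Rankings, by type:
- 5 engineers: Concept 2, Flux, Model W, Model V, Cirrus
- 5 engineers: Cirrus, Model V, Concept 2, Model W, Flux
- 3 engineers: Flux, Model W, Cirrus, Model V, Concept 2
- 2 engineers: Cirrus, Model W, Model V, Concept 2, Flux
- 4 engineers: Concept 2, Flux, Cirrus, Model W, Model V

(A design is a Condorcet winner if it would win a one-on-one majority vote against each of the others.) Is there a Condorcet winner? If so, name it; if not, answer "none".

Pairwise majorities:
Model W vs Concept 2: 5 to 14, Concept 2.
Model W vs Cirrus: Model W is ranked higher on 5+3 = 8 ballots, Cirrus on 11. Cirrus wins 11–8.
Model W–Flux: Flux 12–7.
Model W–Model V: Model W 14–5.
Concept 2 vs Cirrus: Cirrus, 10–9.
Concept 2 vs Flux: Concept 2 wins 16–3.
Concept 2–Model V: Model V 10–9.
Cirrus vs Flux: 7 to 12, Flux.
Cirrus vs Model V: 14 to 5, Cirrus.
Flux vs Model V: Flux wins 12–7.
No design is unbeaten: Model W loses to Concept 2; Concept 2 loses to Cirrus; Cirrus loses to Flux; Flux loses to Concept 2; Model V loses to Model W. In particular Model W → Model V → Concept 2 → Model W is a majority cycle — no Condorcet winner exists.

none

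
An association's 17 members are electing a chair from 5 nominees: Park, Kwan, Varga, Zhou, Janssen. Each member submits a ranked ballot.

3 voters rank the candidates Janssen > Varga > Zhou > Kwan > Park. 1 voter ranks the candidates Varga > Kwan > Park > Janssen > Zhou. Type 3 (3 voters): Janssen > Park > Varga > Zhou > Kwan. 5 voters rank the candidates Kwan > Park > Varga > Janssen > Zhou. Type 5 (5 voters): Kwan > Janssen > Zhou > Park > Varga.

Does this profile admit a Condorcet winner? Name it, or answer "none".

Kwan

Pairwise majorities:
Park vs Kwan: 3 for Park, 14 for Kwan — Kwan by 14–3.
Park vs Varga: 13 to 4, Park.
Park vs Zhou: 9 to 8, Park.
Park vs Janssen: Park is ranked higher on 1+5 = 6 ballots, Janssen on 11. Janssen wins 11–6.
Kwan vs Varga: Kwan preferred on 5+5 = 10 ballots; Kwan wins 10–7.
Kwan vs Zhou: Kwan preferred on 1+5+5 = 11 ballots; Kwan wins 11–6.
Kwan vs Janssen: Kwan preferred on 1+5+5 = 11 ballots; Kwan wins 11–6.
Varga vs Zhou: 3+1+3+5 = 12 for Varga, 5 for Zhou — Varga by 12–5.
Varga vs Janssen: 1+5 = 6 for Varga, 11 for Janssen — Janssen by 11–6.
Zhou vs Janssen: 0 to 17, Janssen.
Kwan beats each of Park, Varga, Zhou, Janssen — Kwan is the Condorcet winner.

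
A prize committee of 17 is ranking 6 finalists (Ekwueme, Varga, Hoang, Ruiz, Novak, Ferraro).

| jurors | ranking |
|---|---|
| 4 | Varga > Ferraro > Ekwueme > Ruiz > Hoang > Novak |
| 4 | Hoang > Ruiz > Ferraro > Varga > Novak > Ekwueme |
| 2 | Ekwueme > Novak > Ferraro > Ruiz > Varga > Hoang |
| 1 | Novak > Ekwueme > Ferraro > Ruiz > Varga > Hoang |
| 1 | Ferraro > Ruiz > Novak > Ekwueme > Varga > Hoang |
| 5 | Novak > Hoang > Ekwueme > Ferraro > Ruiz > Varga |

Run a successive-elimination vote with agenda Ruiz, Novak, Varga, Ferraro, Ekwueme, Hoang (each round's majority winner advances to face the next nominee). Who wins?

Round 1: Ruiz vs Novak — 9–8, Ruiz advances.
Round 2: Ruiz vs Varga — 13–4, Ruiz advances.
Round 3: Ruiz vs Ferraro — 4–13, Ferraro advances.
Round 4: Ferraro vs Ekwueme — 9–8, Ferraro advances.
Round 5: Ferraro vs Hoang — 8–9, Hoang advances.
Hoang survives the agenda.

Hoang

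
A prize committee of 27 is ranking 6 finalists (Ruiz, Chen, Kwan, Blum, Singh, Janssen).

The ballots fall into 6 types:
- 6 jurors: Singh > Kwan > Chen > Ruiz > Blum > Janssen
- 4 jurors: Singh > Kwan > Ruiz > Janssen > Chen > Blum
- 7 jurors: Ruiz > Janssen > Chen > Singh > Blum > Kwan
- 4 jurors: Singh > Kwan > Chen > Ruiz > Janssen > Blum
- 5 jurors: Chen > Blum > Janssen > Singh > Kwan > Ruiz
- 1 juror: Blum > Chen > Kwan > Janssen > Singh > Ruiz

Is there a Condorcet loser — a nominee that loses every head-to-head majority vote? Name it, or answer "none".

Pairwise majorities:
Ruiz vs Chen: Ruiz is ranked higher on 4+7 = 11 ballots, Chen on 16. Chen wins 16–11.
Ruiz vs Kwan: Kwan, 20–7.
Ruiz vs Blum: Ruiz wins 21–6.
Ruiz–Singh: Singh 20–7.
Ruiz vs Janssen: Ruiz, 21–6.
Chen vs Kwan: Kwan, 14–13.
Chen vs Blum: 6+4+7+4+5 = 26 for Chen, 1 for Blum — Chen by 26–1.
Chen vs Singh: 7+5+1 = 13 for Chen, 14 for Singh — Singh by 14–13.
Chen vs Janssen: Chen wins 16–11.
Kwan vs Blum: Kwan, 14–13.
Kwan vs Singh: Singh wins 26–1.
Kwan vs Janssen: 6+4+4+1 = 15 for Kwan, 12 for Janssen — Kwan by 15–12.
Blum vs Singh: Singh wins 21–6.
Blum vs Janssen: 12 to 15, Janssen.
Singh vs Janssen: Singh wins 14–13.
Blum is beaten in every head-to-head and is the Condorcet loser.

Blum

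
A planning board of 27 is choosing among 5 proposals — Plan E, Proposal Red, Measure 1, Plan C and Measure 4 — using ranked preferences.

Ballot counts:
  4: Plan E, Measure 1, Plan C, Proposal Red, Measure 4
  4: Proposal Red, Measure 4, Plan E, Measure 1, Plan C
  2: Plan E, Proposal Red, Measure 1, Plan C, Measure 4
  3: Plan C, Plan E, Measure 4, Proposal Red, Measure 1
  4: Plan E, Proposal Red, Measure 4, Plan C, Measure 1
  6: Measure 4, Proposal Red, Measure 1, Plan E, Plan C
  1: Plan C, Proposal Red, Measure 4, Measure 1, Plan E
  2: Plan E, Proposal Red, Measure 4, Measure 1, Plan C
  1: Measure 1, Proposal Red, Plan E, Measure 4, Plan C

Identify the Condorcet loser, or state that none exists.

Plan C

Head-to-head results (27 council members):
Plan E vs Proposal Red: Plan E wins 15–12.
Plan E vs Measure 1: Plan E preferred on 4+4+2+3+4+2 = 19 ballots; Plan E wins 19–8.
Plan E vs Plan C: 23 for Plan E, 4 for Plan C — Plan E by 23–4.
Plan E–Measure 4: Plan E 16–11.
Proposal Red vs Measure 1: 22 for Proposal Red, 5 for Measure 1 — Proposal Red by 22–5.
Proposal Red vs Plan C: Proposal Red preferred on 4+2+4+6+2+1 = 19 ballots; Proposal Red wins 19–8.
Proposal Red–Measure 4: Proposal Red 18–9.
Measure 1 vs Plan C: Measure 1 wins 19–8.
Measure 1 vs Measure 4: Measure 1 preferred on 4+2+1 = 7 ballots; Measure 4 wins 20–7.
Plan C vs Measure 4: Measure 4 wins 17–10.
Plan C loses to every other option — it is the Condorcet loser.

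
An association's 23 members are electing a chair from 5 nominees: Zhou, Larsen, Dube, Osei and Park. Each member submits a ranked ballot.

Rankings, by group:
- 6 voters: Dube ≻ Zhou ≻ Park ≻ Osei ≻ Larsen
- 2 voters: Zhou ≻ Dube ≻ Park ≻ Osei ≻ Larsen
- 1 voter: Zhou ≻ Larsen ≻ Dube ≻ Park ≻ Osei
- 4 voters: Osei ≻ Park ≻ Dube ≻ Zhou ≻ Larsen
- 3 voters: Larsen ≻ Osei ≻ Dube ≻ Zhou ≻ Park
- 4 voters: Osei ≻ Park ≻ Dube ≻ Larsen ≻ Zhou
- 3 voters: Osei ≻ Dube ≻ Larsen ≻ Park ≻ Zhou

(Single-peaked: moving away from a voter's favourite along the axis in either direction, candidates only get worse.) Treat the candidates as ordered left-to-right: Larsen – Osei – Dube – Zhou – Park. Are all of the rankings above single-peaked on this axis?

Axis positions: Larsen=1, Osei=2, Dube=3, Zhou=4, Park=5.
Group 1 (peak Dube at position 3): ranking walks positions 3-4-5-2-1, expanding outward from the peak — single-peaked.
Group 2 (peak Zhou at position 4): ranking walks positions 4-3-5-2-1, expanding outward from the peak — single-peaked.
Group 3: ranking walks positions 4-1-3-5-2; Larsen is ranked above Dube even though Dube lies between Larsen and the peak Zhou on the axis — preferences dip and rise again. Not single-peaked.
Group 4: ranking walks positions 2-5-3-4-1; Park is ranked above Dube even though Dube lies between Park and the peak Osei on the axis — preferences dip and rise again. Not single-peaked.
Group 5 (peak Larsen at position 1): ranking walks positions 1-2-3-4-5, expanding outward from the peak — single-peaked.
Group 6: ranking walks positions 2-5-3-1-4; Park is ranked above Dube even though Dube lies between Park and the peak Osei on the axis — preferences dip and rise again. Not single-peaked.
Group 7: ranking walks positions 2-3-1-5-4; Park is ranked above Zhou even though Zhou lies between Park and the peak Osei on the axis — preferences dip and rise again. Not single-peaked.
Group 3 violates single-peakedness, so the profile is not single-peaked on this axis.

no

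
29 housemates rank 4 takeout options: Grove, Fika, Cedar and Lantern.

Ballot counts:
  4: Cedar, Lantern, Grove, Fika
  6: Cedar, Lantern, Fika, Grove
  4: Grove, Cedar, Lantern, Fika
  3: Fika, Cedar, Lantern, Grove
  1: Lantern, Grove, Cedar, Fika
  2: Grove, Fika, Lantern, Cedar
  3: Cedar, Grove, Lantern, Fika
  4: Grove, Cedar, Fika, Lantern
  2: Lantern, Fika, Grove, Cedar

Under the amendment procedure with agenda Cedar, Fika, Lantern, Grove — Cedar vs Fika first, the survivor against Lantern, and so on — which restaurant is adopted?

Round 1: Cedar vs Fika — 22–7, Cedar advances.
Round 2: Cedar vs Lantern — 24–5, Cedar advances.
Round 3: Cedar vs Grove — 16–13, Cedar advances.
The agenda winner is Cedar.

Cedar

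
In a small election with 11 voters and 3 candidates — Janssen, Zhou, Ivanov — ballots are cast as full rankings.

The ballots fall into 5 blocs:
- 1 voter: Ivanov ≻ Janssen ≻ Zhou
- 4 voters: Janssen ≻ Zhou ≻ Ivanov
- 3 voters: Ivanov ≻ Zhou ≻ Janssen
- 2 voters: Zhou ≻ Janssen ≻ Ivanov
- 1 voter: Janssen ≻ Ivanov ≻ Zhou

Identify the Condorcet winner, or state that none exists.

Check each pair by majority over 11 ballots:
Janssen vs Zhou: Janssen preferred on 1+4+1 = 6 ballots; Janssen wins 6–5.
Janssen vs Ivanov: Janssen preferred on 4+2+1 = 7 ballots; Janssen wins 7–4.
Zhou vs Ivanov: 6 to 5, Zhou.
Janssen wins every pairwise contest, so Janssen is the Condorcet winner.

Janssen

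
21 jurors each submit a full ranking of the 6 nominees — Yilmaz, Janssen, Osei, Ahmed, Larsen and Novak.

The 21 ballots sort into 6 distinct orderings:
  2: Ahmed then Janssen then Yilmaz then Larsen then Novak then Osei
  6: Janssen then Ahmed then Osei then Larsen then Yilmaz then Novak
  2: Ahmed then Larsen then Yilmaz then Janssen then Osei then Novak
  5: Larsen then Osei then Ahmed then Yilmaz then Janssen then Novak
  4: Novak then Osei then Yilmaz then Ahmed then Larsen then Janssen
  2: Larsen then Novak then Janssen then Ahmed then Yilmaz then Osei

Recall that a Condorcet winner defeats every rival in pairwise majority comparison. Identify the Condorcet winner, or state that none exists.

Head-to-head results (21 jurors):
Yilmaz vs Janssen: Yilmaz preferred on 2+5+4 = 11 ballots; Yilmaz wins 11–10.
Yilmaz vs Osei: 6 to 15, Osei.
Yilmaz vs Ahmed: Ahmed wins 17–4.
Yilmaz vs Larsen: Yilmaz is ranked higher on 2+4 = 6 ballots, Larsen on 15. Larsen wins 15–6.
Yilmaz vs Novak: 2+6+2+5 = 15 for Yilmaz, 6 for Novak — Yilmaz by 15–6.
Janssen vs Osei: Janssen is ranked higher on 2+6+2+2 = 12 ballots, Osei on 9. Janssen wins 12–9.
Janssen vs Ahmed: 8 to 13, Ahmed.
Janssen vs Larsen: 2+6 = 8 for Janssen, 13 for Larsen — Larsen by 13–8.
Janssen vs Novak: Janssen, 15–6.
Osei vs Ahmed: Osei preferred on 5+4 = 9 ballots; Ahmed wins 12–9.
Osei vs Larsen: 6+4 = 10 for Osei, 11 for Larsen — Larsen by 11–10.
Osei vs Novak: Osei preferred on 6+2+5 = 13 ballots; Osei wins 13–8.
Ahmed vs Larsen: 2+6+2+4 = 14 for Ahmed, 7 for Larsen — Ahmed by 14–7.
Ahmed vs Novak: Ahmed is ranked higher on 2+6+2+5 = 15 ballots, Novak on 6. Ahmed wins 15–6.
Larsen vs Novak: 2+6+2+5+2 = 17 for Larsen, 4 for Novak — Larsen by 17–4.
Only Ahmed has no losses; Ahmed is the Condorcet winner.

Ahmed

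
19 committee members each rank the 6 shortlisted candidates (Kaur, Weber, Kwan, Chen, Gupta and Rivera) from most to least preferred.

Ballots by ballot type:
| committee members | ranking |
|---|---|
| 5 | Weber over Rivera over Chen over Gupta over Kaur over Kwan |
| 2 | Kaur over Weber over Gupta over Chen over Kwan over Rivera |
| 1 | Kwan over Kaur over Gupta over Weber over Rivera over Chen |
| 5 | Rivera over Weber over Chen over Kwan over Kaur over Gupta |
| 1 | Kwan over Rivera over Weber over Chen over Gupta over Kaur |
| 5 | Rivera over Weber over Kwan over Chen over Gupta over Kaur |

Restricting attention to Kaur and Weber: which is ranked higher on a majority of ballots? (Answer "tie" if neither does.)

Ballots ranking Kaur above Weber: 2 + 1 = 3.
Ballots ranking Weber above Kaur: 19 − 3 = 16.
Weber wins the head-to-head 16–3.

Weber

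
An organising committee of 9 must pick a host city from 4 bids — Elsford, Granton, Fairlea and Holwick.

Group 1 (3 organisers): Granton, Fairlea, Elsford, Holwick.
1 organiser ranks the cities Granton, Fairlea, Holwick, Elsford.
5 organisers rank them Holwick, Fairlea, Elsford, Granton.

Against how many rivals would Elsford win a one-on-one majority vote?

1

Elsford against each rival (9 organisers):
Elsford–Granton: Elsford 5–4.
Elsford vs Fairlea: Elsford is ranked higher on 0 ballots, Fairlea on 9. Fairlea wins 9–0.
Elsford vs Holwick: Holwick wins 6–3.
Elsford beats Granton; loses to Fairlea, Holwick — 1 pairwise win.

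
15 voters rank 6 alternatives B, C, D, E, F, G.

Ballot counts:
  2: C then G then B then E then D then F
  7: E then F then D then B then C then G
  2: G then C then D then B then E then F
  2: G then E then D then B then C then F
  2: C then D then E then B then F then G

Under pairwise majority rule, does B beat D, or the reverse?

Ballots ranking B above D: 2.
Ballots ranking D above B: 15 − 2 = 13.
D wins the head-to-head 13–2.

D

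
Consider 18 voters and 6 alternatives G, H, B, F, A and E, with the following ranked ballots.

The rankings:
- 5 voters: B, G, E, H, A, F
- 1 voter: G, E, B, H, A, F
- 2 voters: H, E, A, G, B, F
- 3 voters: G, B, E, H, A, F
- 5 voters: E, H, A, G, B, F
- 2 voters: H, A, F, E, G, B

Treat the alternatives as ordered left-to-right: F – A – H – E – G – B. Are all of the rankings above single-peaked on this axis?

Axis positions: F=1, A=2, H=3, E=4, G=5, B=6.
Faction 1 (peak B at position 6): ranking walks positions 6-5-4-3-2-1, expanding outward from the peak — single-peaked.
Faction 2 (peak G at position 5): ranking walks positions 5-4-6-3-2-1, expanding outward from the peak — single-peaked.
Faction 3 (peak H at position 3): ranking walks positions 3-4-2-5-6-1, expanding outward from the peak — single-peaked.
Faction 4 (peak G at position 5): ranking walks positions 5-6-4-3-2-1, expanding outward from the peak — single-peaked.
Faction 5 (peak E at position 4): ranking walks positions 4-3-2-5-6-1, expanding outward from the peak — single-peaked.
Faction 6 (peak H at position 3): ranking walks positions 3-2-1-4-5-6, expanding outward from the peak — single-peaked.
Every ranking is single-peaked on this axis.

yes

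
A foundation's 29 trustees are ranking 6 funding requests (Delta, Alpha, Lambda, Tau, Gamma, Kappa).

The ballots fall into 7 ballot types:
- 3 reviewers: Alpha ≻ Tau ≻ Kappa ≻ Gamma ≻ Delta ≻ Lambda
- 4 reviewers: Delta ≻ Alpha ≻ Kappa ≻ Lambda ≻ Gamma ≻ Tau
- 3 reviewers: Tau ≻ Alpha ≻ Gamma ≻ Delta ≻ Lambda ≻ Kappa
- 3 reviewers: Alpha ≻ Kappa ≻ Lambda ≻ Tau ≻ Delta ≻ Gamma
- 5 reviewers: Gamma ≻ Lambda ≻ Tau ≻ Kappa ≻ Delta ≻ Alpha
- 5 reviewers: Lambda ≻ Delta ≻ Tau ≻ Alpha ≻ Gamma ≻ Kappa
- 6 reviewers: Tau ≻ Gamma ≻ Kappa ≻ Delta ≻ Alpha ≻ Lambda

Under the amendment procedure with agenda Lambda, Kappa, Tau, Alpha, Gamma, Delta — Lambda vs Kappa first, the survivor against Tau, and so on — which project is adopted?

Round 1: Lambda vs Kappa — 13–16, Kappa advances.
Round 2: Kappa vs Tau — 7–22, Tau advances.
Round 3: Tau vs Alpha — 19–10, Tau advances.
Round 4: Tau vs Gamma — 20–9, Tau advances.
Round 5: Tau vs Delta — 20–9, Tau advances.
Tau survives the agenda.

Tau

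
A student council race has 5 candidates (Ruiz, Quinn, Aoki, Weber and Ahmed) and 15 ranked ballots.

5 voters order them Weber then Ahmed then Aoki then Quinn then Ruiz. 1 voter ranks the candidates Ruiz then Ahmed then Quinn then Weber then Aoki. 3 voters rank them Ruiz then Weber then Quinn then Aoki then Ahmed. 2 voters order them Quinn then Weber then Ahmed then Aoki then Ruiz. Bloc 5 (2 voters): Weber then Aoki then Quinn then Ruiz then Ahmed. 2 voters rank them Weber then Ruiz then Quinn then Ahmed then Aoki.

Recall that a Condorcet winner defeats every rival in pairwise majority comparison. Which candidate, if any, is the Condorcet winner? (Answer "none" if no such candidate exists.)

Check each pair by majority over 15 ballots:
Ruiz vs Quinn: 6 to 9, Quinn.
Ruiz vs Aoki: 1+3+2 = 6 for Ruiz, 9 for Aoki — Aoki by 9–6.
Ruiz vs Weber: Ruiz is ranked higher on 1+3 = 4 ballots, Weber on 11. Weber wins 11–4.
Ruiz vs Ahmed: Ruiz preferred on 1+3+2+2 = 8 ballots; Ruiz wins 8–7.
Quinn vs Aoki: 8 to 7, Quinn.
Quinn vs Weber: 1+2 = 3 for Quinn, 12 for Weber — Weber by 12–3.
Quinn vs Ahmed: Quinn is ranked higher on 3+2+2+2 = 9 ballots, Ahmed on 6. Quinn wins 9–6.
Aoki vs Weber: 0 to 15, Weber.
Aoki vs Ahmed: Aoki is ranked higher on 3+2 = 5 ballots, Ahmed on 10. Ahmed wins 10–5.
Weber vs Ahmed: Weber preferred on 5+3+2+2+2 = 14 ballots; Weber wins 14–1.
Weber wins every pairwise contest, so Weber is the Condorcet winner.

Weber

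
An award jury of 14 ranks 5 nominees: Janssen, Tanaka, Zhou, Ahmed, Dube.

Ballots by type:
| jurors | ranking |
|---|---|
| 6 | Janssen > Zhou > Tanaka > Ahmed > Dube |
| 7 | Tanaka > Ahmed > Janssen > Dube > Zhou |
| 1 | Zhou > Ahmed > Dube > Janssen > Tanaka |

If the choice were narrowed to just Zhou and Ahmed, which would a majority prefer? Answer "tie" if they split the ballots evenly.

tie

Ballots ranking Zhou above Ahmed: 6 + 1 = 7.
Ballots ranking Ahmed above Zhou: 14 − 7 = 7.
7–7: the pair ties.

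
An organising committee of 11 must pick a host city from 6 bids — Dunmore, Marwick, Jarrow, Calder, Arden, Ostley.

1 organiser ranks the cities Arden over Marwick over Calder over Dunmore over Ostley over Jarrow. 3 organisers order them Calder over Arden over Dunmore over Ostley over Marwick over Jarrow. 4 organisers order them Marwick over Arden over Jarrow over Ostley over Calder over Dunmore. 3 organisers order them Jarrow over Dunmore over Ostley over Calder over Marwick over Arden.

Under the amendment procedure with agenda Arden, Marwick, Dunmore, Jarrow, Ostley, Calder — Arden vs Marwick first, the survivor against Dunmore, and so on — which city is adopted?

Jarrow

Round 1: Arden vs Marwick — 4–7, Marwick advances.
Round 2: Marwick vs Dunmore — 5–6, Dunmore advances.
Round 3: Dunmore vs Jarrow — 4–7, Jarrow advances.
Round 4: Jarrow vs Ostley — 7–4, Jarrow advances.
Round 5: Jarrow vs Calder — 7–4, Jarrow advances.
Jarrow survives the agenda.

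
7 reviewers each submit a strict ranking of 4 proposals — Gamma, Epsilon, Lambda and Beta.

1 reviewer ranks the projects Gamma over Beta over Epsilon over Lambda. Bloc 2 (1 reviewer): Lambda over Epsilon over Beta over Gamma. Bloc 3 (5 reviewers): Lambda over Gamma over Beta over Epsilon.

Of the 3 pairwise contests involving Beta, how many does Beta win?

1

Beta against each rival (7 reviewers):
Beta vs Gamma: Beta is ranked higher on 1 ballot, Gamma on 6. Gamma wins 6–1.
Beta vs Epsilon: Beta wins 6–1.
Beta vs Lambda: 1 to 6, Lambda.
Beta beats Epsilon; loses to Gamma, Lambda — 1 pairwise win.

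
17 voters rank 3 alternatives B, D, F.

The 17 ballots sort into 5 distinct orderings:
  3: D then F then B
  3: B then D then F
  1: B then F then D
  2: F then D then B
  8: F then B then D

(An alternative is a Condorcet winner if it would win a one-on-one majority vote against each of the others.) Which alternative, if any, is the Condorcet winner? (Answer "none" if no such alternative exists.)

F

Pairwise majorities:
B vs D: B preferred on 3+1+8 = 12 ballots; B wins 12–5.
B vs F: F, 13–4.
D vs F: D preferred on 3+3 = 6 ballots; F wins 11–6.
F defeats every rival head-to-head and is the Condorcet winner.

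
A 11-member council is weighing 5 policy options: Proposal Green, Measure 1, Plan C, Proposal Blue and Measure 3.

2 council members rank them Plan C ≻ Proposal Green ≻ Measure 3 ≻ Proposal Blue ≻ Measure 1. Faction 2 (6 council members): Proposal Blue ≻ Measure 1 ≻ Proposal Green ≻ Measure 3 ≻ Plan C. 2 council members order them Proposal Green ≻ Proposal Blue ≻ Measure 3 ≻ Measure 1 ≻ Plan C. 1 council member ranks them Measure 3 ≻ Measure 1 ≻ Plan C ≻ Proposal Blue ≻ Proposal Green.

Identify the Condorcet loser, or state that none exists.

Head-to-head results (11 council members):
Proposal Green vs Measure 1: 2+2 = 4 for Proposal Green, 7 for Measure 1 — Measure 1 by 7–4.
Proposal Green vs Plan C: Proposal Green wins 8–3.
Proposal Green vs Proposal Blue: 4 to 7, Proposal Blue.
Proposal Green vs Measure 3: Proposal Green wins 10–1.
Measure 1 vs Plan C: Measure 1 wins 9–2.
Measure 1 vs Proposal Blue: Measure 1 preferred on 1 ballot; Proposal Blue wins 10–1.
Measure 1–Measure 3: Measure 1 6–5.
Plan C vs Proposal Blue: Proposal Blue wins 8–3.
Plan C–Measure 3: Measure 3 9–2.
Proposal Blue vs Measure 3: Proposal Blue is ranked higher on 6+2 = 8 ballots, Measure 3 on 3. Proposal Blue wins 8–3.
Plan C loses to every other option — it is the Condorcet loser.

Plan C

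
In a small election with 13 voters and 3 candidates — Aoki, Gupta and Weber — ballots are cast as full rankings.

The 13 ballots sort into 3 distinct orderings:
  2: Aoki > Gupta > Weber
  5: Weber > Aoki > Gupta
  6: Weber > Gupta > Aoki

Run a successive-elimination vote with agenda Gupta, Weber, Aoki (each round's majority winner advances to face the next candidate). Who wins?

Weber

Round 1: Gupta vs Weber — 2–11, Weber advances.
Round 2: Weber vs Aoki — 11–2, Weber advances.
Weber survives the agenda.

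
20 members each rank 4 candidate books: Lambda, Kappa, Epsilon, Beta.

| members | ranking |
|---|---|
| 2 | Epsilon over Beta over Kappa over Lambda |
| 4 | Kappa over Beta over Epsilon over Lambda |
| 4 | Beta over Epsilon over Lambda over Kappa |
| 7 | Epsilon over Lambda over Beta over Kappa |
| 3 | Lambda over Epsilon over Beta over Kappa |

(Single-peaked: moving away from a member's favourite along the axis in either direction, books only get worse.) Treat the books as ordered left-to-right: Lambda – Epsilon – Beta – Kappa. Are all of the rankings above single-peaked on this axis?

Axis positions: Lambda=1, Epsilon=2, Beta=3, Kappa=4.
Faction 1 (peak Epsilon at position 2): ranking walks positions 2-3-4-1, expanding outward from the peak — single-peaked.
Faction 2 (peak Kappa at position 4): ranking walks positions 4-3-2-1, expanding outward from the peak — single-peaked.
Faction 3 (peak Beta at position 3): ranking walks positions 3-2-1-4, expanding outward from the peak — single-peaked.
Faction 4 (peak Epsilon at position 2): ranking walks positions 2-1-3-4, expanding outward from the peak — single-peaked.
Faction 5 (peak Lambda at position 1): ranking walks positions 1-2-3-4, expanding outward from the peak — single-peaked.
Every ranking is single-peaked on this axis.

yes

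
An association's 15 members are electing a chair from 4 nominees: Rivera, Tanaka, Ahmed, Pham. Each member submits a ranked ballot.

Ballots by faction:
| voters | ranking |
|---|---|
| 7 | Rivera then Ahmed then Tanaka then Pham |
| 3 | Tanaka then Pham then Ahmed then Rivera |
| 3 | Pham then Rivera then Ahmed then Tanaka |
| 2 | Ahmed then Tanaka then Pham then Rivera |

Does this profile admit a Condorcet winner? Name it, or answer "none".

Check each pair by majority over 15 ballots:
Rivera vs Tanaka: Rivera, 10–5.
Rivera vs Ahmed: Rivera, 10–5.
Rivera vs Pham: Pham wins 8–7.
Tanaka vs Ahmed: 3 for Tanaka, 12 for Ahmed — Ahmed by 12–3.
Tanaka–Pham: Tanaka 12–3.
Ahmed vs Pham: Ahmed preferred on 7+2 = 9 ballots; Ahmed wins 9–6.
No candidate is unbeaten: Rivera loses to Pham; Tanaka loses to Rivera; Ahmed loses to Rivera; Pham loses to Tanaka. In particular Rivera beats Tanaka beats Pham beats Rivera is a majority cycle — no Condorcet winner exists.

none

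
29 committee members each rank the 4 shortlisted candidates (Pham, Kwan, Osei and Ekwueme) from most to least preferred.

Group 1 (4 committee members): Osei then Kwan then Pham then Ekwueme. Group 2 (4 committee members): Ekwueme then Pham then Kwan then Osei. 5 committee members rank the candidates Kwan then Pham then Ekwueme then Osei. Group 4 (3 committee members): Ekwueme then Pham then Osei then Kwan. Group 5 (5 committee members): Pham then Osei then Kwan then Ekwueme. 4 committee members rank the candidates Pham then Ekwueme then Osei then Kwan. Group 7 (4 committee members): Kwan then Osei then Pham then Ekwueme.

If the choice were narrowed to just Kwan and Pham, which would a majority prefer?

Ballots ranking Kwan above Pham: 4 + 5 + 4 = 13.
Ballots ranking Pham above Kwan: 29 − 13 = 16.
Pham wins the head-to-head 16–13.

Pham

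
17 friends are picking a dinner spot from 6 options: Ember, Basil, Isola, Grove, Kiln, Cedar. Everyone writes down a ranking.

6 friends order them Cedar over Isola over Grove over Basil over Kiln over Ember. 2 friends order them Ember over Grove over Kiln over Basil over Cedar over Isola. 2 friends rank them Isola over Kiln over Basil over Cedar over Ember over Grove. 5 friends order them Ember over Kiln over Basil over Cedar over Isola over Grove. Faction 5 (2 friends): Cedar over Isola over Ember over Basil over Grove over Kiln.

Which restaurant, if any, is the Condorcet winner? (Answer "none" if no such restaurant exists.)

Pairwise majorities:
Ember vs Basil: Ember, 9–8.
Ember–Isola: Isola 10–7.
Ember–Grove: Ember 11–6.
Ember vs Kiln: Ember wins 9–8.
Ember vs Cedar: Cedar, 10–7.
Basil vs Isola: Isola wins 10–7.
Basil–Grove: Basil 9–8.
Basil vs Kiln: Kiln, 9–8.
Basil vs Cedar: Basil wins 9–8.
Isola vs Grove: Isola wins 15–2.
Isola vs Kiln: Isola wins 10–7.
Isola vs Cedar: Cedar, 15–2.
Grove vs Kiln: Grove, 10–7.
Grove vs Cedar: Cedar, 15–2.
Kiln vs Cedar: Kiln wins 9–8.
Every restaurant loses at least once (Ember loses to Isola; Basil loses to Ember; Isola loses to Cedar; Grove loses to Ember; Kiln loses to Ember; Cedar loses to Basil). The majority relation contains the cycle Ember > Basil > Cedar > Ember, so there is no Condorcet winner.

none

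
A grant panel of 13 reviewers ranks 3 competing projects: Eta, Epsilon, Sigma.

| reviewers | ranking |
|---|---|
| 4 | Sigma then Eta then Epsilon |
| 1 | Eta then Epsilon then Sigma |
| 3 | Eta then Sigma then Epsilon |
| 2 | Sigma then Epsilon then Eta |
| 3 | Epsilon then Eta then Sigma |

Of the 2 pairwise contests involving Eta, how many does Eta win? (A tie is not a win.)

Eta against each rival (13 reviewers):
Eta vs Epsilon: Eta preferred on 4+1+3 = 8 ballots; Eta wins 8–5.
Eta vs Sigma: 1+3+3 = 7 for Eta, 6 for Sigma — Eta by 7–6.
Eta beats Epsilon, Sigma — 2 pairwise wins.

2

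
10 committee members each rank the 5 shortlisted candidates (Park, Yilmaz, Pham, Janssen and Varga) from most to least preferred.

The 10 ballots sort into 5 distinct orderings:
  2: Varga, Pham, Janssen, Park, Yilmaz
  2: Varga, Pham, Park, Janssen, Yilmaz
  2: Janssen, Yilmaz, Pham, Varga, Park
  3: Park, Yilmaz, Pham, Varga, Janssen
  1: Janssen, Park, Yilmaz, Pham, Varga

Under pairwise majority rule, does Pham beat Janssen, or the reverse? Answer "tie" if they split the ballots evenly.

Ballots ranking Pham above Janssen: 2 + 2 + 3 = 7.
Ballots ranking Janssen above Pham: 10 − 7 = 3.
Pham wins the head-to-head 7–3.

Pham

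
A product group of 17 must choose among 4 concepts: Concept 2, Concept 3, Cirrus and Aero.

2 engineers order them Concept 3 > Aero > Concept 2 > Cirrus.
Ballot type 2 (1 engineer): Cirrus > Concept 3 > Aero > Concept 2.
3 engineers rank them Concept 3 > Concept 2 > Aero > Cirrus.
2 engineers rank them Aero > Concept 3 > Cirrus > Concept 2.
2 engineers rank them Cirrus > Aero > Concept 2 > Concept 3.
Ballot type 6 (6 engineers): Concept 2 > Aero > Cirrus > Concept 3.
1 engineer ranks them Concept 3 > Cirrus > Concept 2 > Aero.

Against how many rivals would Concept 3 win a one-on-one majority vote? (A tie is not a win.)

1

Concept 3 against each rival (17 engineers):
Concept 3 vs Concept 2: Concept 3 preferred on 2+1+3+2+1 = 9 ballots; Concept 3 wins 9–8.
Concept 3 vs Cirrus: Concept 3 preferred on 2+3+2+1 = 8 ballots; Cirrus wins 9–8.
Concept 3 vs Aero: 7 to 10, Aero.
Concept 3 beats Concept 2; loses to Cirrus, Aero — 1 pairwise win.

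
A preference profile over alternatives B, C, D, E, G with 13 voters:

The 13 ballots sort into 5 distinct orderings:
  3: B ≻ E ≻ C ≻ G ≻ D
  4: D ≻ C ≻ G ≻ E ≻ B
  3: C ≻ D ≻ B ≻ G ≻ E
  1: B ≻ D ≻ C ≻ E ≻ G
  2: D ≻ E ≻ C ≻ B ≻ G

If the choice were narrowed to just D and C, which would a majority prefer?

D

Ballots ranking D above C: 4 + 1 + 2 = 7.
Ballots ranking C above D: 13 − 7 = 6.
D wins the head-to-head 7–6.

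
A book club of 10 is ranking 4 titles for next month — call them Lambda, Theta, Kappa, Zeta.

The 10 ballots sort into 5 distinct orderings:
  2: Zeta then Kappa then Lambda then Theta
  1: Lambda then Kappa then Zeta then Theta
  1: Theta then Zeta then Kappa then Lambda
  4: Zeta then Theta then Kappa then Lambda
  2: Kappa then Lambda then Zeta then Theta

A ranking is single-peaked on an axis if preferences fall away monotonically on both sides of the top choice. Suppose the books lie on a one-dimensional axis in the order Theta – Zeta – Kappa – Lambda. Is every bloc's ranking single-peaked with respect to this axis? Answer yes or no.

Axis positions: Theta=1, Zeta=2, Kappa=3, Lambda=4.
Bloc 1 (peak Zeta at position 2): ranking walks positions 2-3-4-1, expanding outward from the peak — single-peaked.
Bloc 2 (peak Lambda at position 4): ranking walks positions 4-3-2-1, expanding outward from the peak — single-peaked.
Bloc 3 (peak Theta at position 1): ranking walks positions 1-2-3-4, expanding outward from the peak — single-peaked.
Bloc 4 (peak Zeta at position 2): ranking walks positions 2-1-3-4, expanding outward from the peak — single-peaked.
Bloc 5 (peak Kappa at position 3): ranking walks positions 3-4-2-1, expanding outward from the peak — single-peaked.
Every ranking is single-peaked on this axis.

yes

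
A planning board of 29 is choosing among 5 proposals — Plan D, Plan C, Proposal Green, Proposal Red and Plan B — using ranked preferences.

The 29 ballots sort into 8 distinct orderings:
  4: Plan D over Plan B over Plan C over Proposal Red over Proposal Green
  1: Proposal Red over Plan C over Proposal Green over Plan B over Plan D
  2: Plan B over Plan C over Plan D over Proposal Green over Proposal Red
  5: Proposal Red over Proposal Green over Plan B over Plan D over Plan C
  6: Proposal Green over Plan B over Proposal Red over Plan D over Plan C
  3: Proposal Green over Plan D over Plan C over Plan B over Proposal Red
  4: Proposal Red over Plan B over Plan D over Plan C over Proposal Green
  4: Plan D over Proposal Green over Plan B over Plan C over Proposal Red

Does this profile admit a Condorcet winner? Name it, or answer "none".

Proposal Green

Head-to-head results (29 council members):
Plan D–Plan C: Plan D 26–3.
Plan D–Proposal Green: Proposal Green 15–14.
Plan D vs Proposal Red: Proposal Red wins 16–13.
Plan D vs Plan B: Plan B wins 18–11.
Plan C vs Proposal Green: Proposal Green, 18–11.
Plan C–Proposal Red: Proposal Red 16–13.
Plan C vs Plan B: Plan B wins 25–4.
Proposal Green vs Proposal Red: Proposal Green wins 15–14.
Proposal Green vs Plan B: Proposal Green wins 19–10.
Proposal Red vs Plan B: Plan B, 19–10.
Only Proposal Green has no losses; Proposal Green is the Condorcet winner.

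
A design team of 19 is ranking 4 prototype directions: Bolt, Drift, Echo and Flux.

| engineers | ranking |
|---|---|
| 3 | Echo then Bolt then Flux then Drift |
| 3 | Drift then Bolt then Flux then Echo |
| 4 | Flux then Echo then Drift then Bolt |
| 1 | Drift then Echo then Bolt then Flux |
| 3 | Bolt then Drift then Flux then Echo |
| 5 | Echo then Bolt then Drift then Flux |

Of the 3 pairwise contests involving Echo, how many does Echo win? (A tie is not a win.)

2

Echo against each rival (19 engineers):
Echo vs Bolt: 13 to 6, Echo.
Echo vs Drift: Echo preferred on 3+4+5 = 12 ballots; Echo wins 12–7.
Echo–Flux: Flux 10–9.
Echo beats Bolt, Drift; loses to Flux — 2 pairwise wins.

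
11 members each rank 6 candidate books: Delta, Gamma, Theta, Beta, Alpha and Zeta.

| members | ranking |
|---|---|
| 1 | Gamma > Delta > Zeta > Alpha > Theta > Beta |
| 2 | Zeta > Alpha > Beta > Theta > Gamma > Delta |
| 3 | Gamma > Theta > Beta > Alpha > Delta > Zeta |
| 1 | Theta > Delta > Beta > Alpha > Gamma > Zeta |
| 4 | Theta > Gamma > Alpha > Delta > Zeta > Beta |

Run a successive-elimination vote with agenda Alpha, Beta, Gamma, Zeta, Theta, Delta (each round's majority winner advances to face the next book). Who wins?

Round 1: Alpha vs Beta — 7–4, Alpha advances.
Round 2: Alpha vs Gamma — 3–8, Gamma advances.
Round 3: Gamma vs Zeta — 9–2, Gamma advances.
Round 4: Gamma vs Theta — 4–7, Theta advances.
Round 5: Theta vs Delta — 10–1, Theta advances.
Theta survives the agenda.

Theta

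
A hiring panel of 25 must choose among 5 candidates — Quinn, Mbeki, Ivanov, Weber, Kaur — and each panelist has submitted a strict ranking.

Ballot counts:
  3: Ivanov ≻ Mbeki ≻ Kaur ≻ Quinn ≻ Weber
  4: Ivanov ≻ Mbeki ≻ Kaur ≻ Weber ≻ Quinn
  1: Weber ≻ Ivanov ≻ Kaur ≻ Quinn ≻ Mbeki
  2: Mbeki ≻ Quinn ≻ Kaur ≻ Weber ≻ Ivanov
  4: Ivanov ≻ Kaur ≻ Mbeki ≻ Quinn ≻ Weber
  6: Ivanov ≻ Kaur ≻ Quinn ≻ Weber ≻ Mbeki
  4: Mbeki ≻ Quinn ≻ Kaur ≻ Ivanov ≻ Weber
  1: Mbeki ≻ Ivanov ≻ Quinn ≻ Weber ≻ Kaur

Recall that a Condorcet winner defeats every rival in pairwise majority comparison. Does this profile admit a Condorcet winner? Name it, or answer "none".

Pairwise majorities:
Quinn–Mbeki: Mbeki 18–7.
Quinn vs Ivanov: Ivanov wins 19–6.
Quinn vs Weber: Quinn wins 20–5.
Quinn vs Kaur: Kaur wins 18–7.
Mbeki vs Ivanov: Ivanov, 18–7.
Mbeki vs Weber: Mbeki, 18–7.
Mbeki vs Kaur: Mbeki wins 14–11.
Ivanov–Weber: Ivanov 22–3.
Ivanov vs Kaur: Ivanov, 19–6.
Weber vs Kaur: Kaur, 23–2.
Ivanov defeats every rival head-to-head and is the Condorcet winner.

Ivanov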